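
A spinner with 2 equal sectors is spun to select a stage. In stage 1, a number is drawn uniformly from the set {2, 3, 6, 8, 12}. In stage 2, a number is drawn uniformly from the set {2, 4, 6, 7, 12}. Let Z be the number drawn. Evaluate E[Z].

31/5

E[Z | stage 1] = (2+3+6+8+12)/5 = 31/5.
E[Z | stage 2] = (2+4+6+7+12)/5 = 31/5.
By the law of total expectation,
E[Z] = (1/2)·(31/5) + (1/2)·(31/5) = 31/5.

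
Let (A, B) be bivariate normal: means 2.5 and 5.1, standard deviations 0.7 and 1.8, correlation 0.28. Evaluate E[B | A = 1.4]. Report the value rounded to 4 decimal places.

For a bivariate normal, E[B | A=x] = μ_B + ρ·(σ_B/σ_A)·(x − μ_A).
E[B | A=1.4] = 5.1 + (0.28)·(1.8/0.7)·(1.4 − (2.5)) = 5.1 + (0.72)·(-1.1) = 4.3080.

4.3080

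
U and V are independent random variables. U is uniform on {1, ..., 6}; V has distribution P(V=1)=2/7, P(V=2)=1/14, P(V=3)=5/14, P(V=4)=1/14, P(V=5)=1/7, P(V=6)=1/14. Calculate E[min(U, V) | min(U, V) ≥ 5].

P(min(U, V) ≥ 5) = 1/14.
Summing min(U,V)·P(x,y) over outcomes with min(U, V) ≥ 5 gives 31/84.
E[min(U, V) | min(U, V) ≥ 5] = (31/84) / (1/14) = 31/6.

31/6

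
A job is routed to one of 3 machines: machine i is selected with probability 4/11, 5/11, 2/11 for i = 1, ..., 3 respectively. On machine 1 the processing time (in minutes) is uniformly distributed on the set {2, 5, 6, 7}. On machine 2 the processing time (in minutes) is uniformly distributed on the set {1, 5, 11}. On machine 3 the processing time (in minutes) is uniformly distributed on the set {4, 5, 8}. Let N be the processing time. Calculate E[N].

179/33

E[N | machine 1] = (2+5+6+7)/4 = 5.
E[N | machine 2] = (1+5+11)/3 = 17/3.
E[N | machine 3] = (4+5+8)/3 = 17/3.
By the law of total expectation,
E[N] = (4/11)·(5) + (5/11)·(17/3) + (2/11)·(17/3) = 179/33.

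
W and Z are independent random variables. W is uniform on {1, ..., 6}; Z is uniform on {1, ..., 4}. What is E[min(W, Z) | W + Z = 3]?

Outcomes with W + Z = 3: (1,2), (2,1), each with probability 1/24.
E[min(W, Z) | W + Z = 3] = (1 + 1) / 2 = 1.

1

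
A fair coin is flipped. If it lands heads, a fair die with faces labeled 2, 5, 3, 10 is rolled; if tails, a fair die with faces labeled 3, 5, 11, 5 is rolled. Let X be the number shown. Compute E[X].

E[X | heads] = (2+5+3+10)/4 = 5.
E[X | tails] = (3+5+11+5)/4 = 6.
By the law of total expectation,
E[X] = (1/2)·(5) + (1/2)·(6) = 11/2.

11/2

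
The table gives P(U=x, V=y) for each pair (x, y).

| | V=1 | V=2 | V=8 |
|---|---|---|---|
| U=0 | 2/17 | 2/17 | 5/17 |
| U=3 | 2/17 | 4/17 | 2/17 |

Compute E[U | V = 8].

P(V = 8) = 7/17.
Σ U·P over the event = 0·(5/17) + 3·(2/17) = 6/17.
E[U | V = 8] = (6/17) / (7/17) = 6/7.

6/7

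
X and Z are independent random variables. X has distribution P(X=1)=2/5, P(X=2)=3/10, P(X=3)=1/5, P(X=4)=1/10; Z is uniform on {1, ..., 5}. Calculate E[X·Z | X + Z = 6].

P(X + Z = 6) = 1/5.
Summing XZ·P(x,y) over outcomes with X + Z = 6 gives 7/5.
E[X·Z | X + Z = 6] = (7/5) / (1/5) = 7.

7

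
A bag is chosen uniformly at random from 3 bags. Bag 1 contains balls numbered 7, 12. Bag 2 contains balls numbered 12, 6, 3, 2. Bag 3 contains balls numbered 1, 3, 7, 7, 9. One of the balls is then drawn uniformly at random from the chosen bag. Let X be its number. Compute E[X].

E[X | bag 1] = (7+12)/2 = 19/2.
E[X | bag 2] = (12+6+3+2)/4 = 23/4.
E[X | bag 3] = (1+3+7+7+9)/5 = 27/5.
E[X] = (1/3)·(19/2) + (1/3)·(23/4) + (1/3)·(27/5) = 413/60.

413/60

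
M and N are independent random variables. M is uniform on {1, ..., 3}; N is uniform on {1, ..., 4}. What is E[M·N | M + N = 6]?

17/2

Outcomes with M + N = 6: (2,4), (3,3), each with probability 1/12.
E[M·N | M + N = 6] = (8 + 9) / 2 = 17/2.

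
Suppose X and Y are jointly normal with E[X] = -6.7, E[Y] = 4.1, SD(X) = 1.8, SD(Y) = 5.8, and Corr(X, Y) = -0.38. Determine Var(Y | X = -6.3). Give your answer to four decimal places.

The conditional variance in a bivariate normal is σ_Y²(1 − ρ²), independent of x.
Var(Y | X=-6.3) = (5.8)²·(1 − (-0.38)²) = 33.64·0.8556 = 28.7824.

28.7824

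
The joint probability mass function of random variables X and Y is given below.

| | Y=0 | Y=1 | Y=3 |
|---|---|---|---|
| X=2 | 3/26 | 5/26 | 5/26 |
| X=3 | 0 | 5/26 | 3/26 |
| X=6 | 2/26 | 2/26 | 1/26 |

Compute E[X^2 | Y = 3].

P(Y = 3) = 9/26.
Σ X^2·P over the event = 4·(5/26) + 9·(3/26) + 36·(1/26) = 83/26.
E[X^2 | Y = 3] = (83/26) / (9/26) = 83/9.

83/9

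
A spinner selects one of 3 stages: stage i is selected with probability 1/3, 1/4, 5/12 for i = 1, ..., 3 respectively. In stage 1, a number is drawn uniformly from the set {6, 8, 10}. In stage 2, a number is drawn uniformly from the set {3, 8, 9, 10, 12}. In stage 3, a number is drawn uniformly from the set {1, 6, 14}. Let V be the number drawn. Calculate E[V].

461/60

E[V | stage 1] = (6+8+10)/3 = 8.
E[V | stage 2] = (3+8+9+10+12)/5 = 42/5.
E[V | stage 3] = (1+6+14)/3 = 7.
By the law of total expectation,
E[V] = (1/3)·(8) + (1/4)·(42/5) + (5/12)·(7) = 461/60.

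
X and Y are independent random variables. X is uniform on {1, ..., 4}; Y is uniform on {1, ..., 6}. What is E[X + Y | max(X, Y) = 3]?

Outcomes with max(X, Y) = 3: (1,3), (2,3), (3,1), (3,2), (3,3), each with probability 1/24.
E[X + Y | max(X, Y) = 3] = (4 + 5 + 4 + 5 + 6) / 5 = 24/5.

24/5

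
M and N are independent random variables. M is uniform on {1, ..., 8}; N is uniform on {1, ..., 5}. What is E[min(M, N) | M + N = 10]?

Outcomes with M + N = 10: (5,5), (6,4), (7,3), (8,2), each with probability 1/40.
E[min(M, N) | M + N = 10] = (5 + 4 + 3 + 2) / 4 = 7/2.

7/2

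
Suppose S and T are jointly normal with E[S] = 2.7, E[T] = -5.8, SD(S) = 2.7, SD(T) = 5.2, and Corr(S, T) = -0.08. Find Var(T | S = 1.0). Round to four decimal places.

Var(T | S=x) = (1 − ρ²)·σ_T².
Var(T | S=1.0) = (5.2)²·(1 − (-0.08)²) = 27.04·0.9936 = 26.8669.

26.8669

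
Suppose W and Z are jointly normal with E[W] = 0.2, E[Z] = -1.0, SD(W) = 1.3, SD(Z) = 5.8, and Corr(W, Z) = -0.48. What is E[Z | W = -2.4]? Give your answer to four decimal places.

4.5680

For a bivariate normal, E[Z | W=x] = μ_Z + ρ·(σ_Z/σ_W)·(x − μ_W).
E[Z | W=-2.4] = -1.0 + (-0.48)·(5.8/1.3)·(-2.4 − (0.2)) = -1.0 + (-2.14154)·(-2.6) = 4.5680.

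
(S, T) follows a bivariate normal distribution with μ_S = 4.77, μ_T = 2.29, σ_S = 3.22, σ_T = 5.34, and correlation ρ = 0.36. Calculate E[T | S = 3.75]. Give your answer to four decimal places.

E[T | S=x] = μ_T + ρ(σ_T/σ_S)(x − μ_S) for jointly normal variables.
E[T | S=3.75] = 2.29 + (0.36)·(5.34/3.22)·(3.75 − (4.77)) = 2.29 + (0.59702)·(-1.02) = 1.6810.

1.6810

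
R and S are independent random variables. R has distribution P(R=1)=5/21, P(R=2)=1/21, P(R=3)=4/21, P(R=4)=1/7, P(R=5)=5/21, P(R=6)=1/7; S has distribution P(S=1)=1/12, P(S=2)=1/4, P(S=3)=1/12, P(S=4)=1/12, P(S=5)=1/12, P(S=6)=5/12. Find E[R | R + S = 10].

103/23

P(R + S = 10) = 23/252.
Summing R·P(x,y) over outcomes with R + S = 10 gives 103/252.
E[R | R + S = 10] = (103/252) / (23/252) = 103/23.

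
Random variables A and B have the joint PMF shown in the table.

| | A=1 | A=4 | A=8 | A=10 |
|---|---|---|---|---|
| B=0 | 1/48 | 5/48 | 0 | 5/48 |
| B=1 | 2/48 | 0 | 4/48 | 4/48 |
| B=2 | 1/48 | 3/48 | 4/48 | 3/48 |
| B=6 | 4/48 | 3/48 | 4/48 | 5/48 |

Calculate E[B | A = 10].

P(A = 10) = 17/48.
Σ B·P over the event = 0·(5/48) + 1·(4/48) + 2·(3/48) + 6·(5/48) = 5/6.
E[B | A = 10] = (5/6) / (17/48) = 40/17.

40/17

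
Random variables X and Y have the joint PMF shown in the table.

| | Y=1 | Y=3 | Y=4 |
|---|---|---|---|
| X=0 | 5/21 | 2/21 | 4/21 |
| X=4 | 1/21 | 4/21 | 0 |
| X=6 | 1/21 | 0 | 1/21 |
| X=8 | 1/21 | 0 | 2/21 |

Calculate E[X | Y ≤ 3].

17/7

P(Y ≤ 3) = 2/3.
Σ X·P over the event = 0·(5/21) + 0·(2/21) + 4·(1/21) + 4·(4/21) + 6·(1/21) + 8·(1/21) = 34/21.
E[X | Y ≤ 3] = (34/21) / (2/3) = 17/7.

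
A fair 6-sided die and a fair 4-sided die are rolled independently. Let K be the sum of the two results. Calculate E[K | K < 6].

P(K < 6) = 5/12.
Σ over the event: 2·1/24 + 3·1/12 + 4·1/8 + 5·1/6 = 5/3.
E[K | K < 6] = (5/3) / (5/12) = 4.

4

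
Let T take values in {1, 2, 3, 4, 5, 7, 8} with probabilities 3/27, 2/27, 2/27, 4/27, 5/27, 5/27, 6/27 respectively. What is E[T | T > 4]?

27/4

P(T > 4) = 16/27.
Σ over the event: 5·5/27 + 7·5/27 + 8·2/9 = 4.
E[T | T > 4] = (4) / (16/27) = 27/4.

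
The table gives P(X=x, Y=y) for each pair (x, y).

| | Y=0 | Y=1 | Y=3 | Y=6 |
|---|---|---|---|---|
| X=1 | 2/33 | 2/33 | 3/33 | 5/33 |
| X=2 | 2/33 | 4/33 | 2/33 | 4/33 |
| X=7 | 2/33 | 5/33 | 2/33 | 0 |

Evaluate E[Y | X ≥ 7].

11/9

P(X ≥ 7) = 3/11.
Σ Y·P over the event = 0·(2/33) + 1·(5/33) + 3·(2/33) = 1/3.
E[Y | X ≥ 7] = (1/3) / (3/11) = 11/9.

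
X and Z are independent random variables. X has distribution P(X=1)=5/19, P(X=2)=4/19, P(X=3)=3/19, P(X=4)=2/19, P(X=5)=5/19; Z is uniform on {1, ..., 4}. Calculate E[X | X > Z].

25/6

P(X > Z) = 9/19.
Summing X·P(x,y) over outcomes with X > Z gives 75/38.
E[X | X > Z] = (75/38) / (9/19) = 25/6.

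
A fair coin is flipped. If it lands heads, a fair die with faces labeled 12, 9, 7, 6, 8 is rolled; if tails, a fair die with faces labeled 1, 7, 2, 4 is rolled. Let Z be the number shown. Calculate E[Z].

E[Z | heads] = (12+9+7+6+8)/5 = 42/5.
E[Z | tails] = (1+7+2+4)/4 = 7/2.
E[Z] = (1/2)·(42/5) + (1/2)·(7/2) = 119/20.

119/20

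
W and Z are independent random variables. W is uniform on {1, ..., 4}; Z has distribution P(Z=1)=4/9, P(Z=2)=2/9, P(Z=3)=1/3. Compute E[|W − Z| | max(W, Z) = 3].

P(max(W, Z) = 3) = 5/12.
Summing |W−Z|·P(x,y) over outcomes with max(W, Z) = 3 gives 19/36.
E[|W − Z| | max(W, Z) = 3] = (19/36) / (5/12) = 19/15.

19/15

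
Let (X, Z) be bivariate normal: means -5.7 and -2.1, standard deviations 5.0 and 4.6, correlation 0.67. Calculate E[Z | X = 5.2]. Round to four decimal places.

The regression of Z on X has slope ρ·σ_Z/σ_X and passes through (μ_X, μ_Z).
E[Z | X=5.2] = -2.1 + (0.67)·(4.6/5.0)·(5.2 − (-5.7)) = -2.1 + (0.6164)·(10.9) = 4.6188.

4.6188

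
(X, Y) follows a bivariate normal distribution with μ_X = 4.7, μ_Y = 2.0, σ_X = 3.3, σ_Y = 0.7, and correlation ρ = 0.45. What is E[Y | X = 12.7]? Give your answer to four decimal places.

2.7636

E[Y | X=x] = μ_Y + ρ(σ_Y/σ_X)(x − μ_X) for jointly normal variables.
E[Y | X=12.7] = 2.0 + (0.45)·(0.7/3.3)·(12.7 − (4.7)) = 2.0 + (0.095455)·(8) = 2.7636.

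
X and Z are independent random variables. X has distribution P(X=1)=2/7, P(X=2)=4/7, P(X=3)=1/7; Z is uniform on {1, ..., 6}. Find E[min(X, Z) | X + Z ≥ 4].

P(X + Z ≥ 4) = 17/21.
Summing min(X,Z)·P(x,y) over outcomes with X + Z ≥ 4 gives 3/2.
E[min(X, Z) | X + Z ≥ 4] = (3/2) / (17/21) = 63/34.

63/34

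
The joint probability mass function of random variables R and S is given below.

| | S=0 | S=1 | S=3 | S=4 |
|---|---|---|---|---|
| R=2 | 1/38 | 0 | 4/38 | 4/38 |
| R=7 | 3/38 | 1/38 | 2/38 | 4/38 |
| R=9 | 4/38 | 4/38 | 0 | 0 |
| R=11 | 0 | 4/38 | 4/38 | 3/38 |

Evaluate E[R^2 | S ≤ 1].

P(S ≤ 1) = 17/38.
Σ R^2·P over the event = 4·(1/38) + 49·(3/38) + 49·(1/38) + 81·(4/38) + 81·(4/38) + 121·(4/38) = 666/19.
E[R^2 | S ≤ 1] = (666/19) / (17/38) = 1332/17.

1332/17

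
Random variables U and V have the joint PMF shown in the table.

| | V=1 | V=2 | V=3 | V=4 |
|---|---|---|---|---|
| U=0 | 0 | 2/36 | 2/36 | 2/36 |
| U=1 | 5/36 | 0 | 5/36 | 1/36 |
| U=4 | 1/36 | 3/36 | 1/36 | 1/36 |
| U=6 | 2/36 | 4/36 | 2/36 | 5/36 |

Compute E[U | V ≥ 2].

23/7

P(V ≥ 2) = 7/9.
Summing U·P(U=x,V=y) over the conditioning event gives 23/9.
E[U | V ≥ 2] = (23/9) / (7/9) = 23/7.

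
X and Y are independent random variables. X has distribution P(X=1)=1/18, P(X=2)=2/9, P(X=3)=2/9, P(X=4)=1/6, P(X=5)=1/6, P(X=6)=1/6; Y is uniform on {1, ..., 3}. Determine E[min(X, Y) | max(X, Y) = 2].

P(max(X, Y) = 2) = 1/6.
Summing min(X,Y)·P(x,y) over outcomes with max(X, Y) = 2 gives 13/54.
E[min(X, Y) | max(X, Y) = 2] = (13/54) / (1/6) = 13/9.

13/9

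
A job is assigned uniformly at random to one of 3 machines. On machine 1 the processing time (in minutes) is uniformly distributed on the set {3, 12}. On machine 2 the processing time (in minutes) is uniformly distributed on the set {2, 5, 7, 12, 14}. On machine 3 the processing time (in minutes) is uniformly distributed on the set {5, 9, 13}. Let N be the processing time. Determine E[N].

E[N | machine 1] = (3+12)/2 = 15/2.
E[N | machine 2] = (2+5+7+12+14)/5 = 8.
E[N | machine 3] = (5+9+13)/3 = 9.
By the law of total expectation,
E[N] = (1/3)·(15/2) + (1/3)·(8) + (1/3)·(9) = 49/6.

49/6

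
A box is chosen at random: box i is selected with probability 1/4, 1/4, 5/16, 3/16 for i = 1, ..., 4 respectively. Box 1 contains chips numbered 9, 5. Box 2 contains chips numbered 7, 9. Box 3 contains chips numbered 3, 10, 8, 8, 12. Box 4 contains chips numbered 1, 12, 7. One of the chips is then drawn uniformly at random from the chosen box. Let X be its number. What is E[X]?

121/16

E[X | box 1] = (9+5)/2 = 7.
E[X | box 2] = (7+9)/2 = 8.
E[X | box 3] = (3+10+8+8+12)/5 = 41/5.
E[X | box 4] = (1+12+7)/3 = 20/3.
E[X] = (1/4)·(7) + (1/4)·(8) + (5/16)·(41/5) + (3/16)·(20/3) = 121/16.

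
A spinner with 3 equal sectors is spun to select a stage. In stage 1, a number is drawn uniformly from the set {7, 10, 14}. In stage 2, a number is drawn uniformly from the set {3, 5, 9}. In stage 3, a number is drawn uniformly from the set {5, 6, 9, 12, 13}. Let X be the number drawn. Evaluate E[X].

25/3

E[X | stage 1] = (7+10+14)/3 = 31/3.
E[X | stage 2] = (3+5+9)/3 = 17/3.
E[X | stage 3] = (5+6+9+12+13)/5 = 9.
By the law of total expectation,
E[X] = (1/3)·(31/3) + (1/3)·(17/3) + (1/3)·(9) = 25/3.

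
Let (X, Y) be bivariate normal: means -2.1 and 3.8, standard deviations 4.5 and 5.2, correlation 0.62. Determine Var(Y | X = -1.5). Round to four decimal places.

16.6458

For a bivariate normal, Var(Y | X=x) = σ_Y²(1 − ρ²).
Var(Y | X=-1.5) = (5.2)²·(1 − (0.62)²) = 27.04·0.6156 = 16.6458.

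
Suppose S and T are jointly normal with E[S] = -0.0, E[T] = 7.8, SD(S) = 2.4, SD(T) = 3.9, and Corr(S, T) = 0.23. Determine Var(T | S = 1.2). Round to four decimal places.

14.4054

For a bivariate normal, Var(T | S=x) = σ_T²(1 − ρ²).
Var(T | S=1.2) = (3.9)²·(1 − (0.23)²) = 15.21·0.9471 = 14.4054.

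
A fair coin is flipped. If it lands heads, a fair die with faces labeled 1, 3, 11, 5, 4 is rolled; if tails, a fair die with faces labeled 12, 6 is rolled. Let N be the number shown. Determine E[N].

69/10

E[N | heads] = (1+3+11+5+4)/5 = 24/5.
E[N | tails] = (12+6)/2 = 9.
E[N] = (1/2)·(24/5) + (1/2)·(9) = 69/10.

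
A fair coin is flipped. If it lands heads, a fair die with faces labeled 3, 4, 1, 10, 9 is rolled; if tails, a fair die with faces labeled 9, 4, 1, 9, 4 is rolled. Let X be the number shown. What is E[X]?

27/5

E[X | heads] = (3+4+1+10+9)/5 = 27/5.
E[X | tails] = (9+4+1+9+4)/5 = 27/5.
E[X] = (1/2)·(27/5) + (1/2)·(27/5) = 27/5.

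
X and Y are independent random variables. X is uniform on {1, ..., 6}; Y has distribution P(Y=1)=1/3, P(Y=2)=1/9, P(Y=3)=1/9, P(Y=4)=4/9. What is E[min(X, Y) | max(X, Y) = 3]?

P(max(X, Y) = 3) = 7/54.
Summing min(X,Y)·P(x,y) over outcomes with max(X, Y) = 3 gives 11/54.
E[min(X, Y) | max(X, Y) = 3] = (11/54) / (7/54) = 11/7.

11/7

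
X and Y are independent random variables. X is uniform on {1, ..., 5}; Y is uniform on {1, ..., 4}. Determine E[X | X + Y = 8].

P(X + Y = 8) = 1/10.
Summing X·P(x,y) over outcomes with X + Y = 8 gives 9/20.
E[X | X + Y = 8] = (9/20) / (1/10) = 9/2.

9/2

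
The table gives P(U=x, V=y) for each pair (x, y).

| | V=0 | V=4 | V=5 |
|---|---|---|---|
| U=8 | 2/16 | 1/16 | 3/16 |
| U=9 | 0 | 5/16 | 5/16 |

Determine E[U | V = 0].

8

P(V = 0) = 1/8.
Σ U·P over the event = 8·(2/16) = 1.
E[U | V = 0] = (1) / (1/8) = 8.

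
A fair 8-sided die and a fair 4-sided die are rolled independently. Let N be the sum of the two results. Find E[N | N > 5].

92/11

P(N > 5) = 11/16.
Σ over the event: 6·1/8 + 7·1/8 + 8·1/8 + 9·1/8 + 10·3/32 + 11·1/16 + 12·1/32 = 23/4.
E[N | N > 5] = (23/4) / (11/16) = 92/11.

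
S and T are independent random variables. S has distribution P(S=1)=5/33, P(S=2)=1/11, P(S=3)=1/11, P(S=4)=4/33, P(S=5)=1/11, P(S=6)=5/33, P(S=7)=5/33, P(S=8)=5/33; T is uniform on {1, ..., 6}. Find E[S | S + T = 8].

111/23

P(S + T = 8) = 23/198.
Summing S·P(x,y) over outcomes with S + T = 8 gives 37/66.
E[S | S + T = 8] = (37/66) / (23/198) = 111/23.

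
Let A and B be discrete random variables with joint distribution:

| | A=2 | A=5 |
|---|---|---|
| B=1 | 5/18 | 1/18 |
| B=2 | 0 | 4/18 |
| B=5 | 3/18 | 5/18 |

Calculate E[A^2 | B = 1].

15/2

P(B = 1) = 1/3.
Summing A^2·P(A=x,B=y) over the conditioning event gives 5/2.
E[A^2 | B = 1] = (5/2) / (1/3) = 15/2.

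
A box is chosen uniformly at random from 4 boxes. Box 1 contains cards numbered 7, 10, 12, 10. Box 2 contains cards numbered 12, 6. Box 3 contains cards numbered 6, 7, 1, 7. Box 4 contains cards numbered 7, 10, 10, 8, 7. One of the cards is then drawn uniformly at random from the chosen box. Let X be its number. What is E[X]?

E[X | box 1] = (7+10+12+10)/4 = 39/4.
E[X | box 2] = (12+6)/2 = 9.
E[X | box 3] = (6+7+1+7)/4 = 21/4.
E[X | box 4] = (7+10+10+8+7)/5 = 42/5.
By the law of total expectation,
E[X] = (1/4)·(39/4) + (1/4)·(9) + (1/4)·(21/4) + (1/4)·(42/5) = 81/10.

81/10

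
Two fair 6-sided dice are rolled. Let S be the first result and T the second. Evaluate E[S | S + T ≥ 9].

Outcomes with S + T ≥ 9: (3,6), (4,5), (4,6), (5,4), (5,5), (5,6), (6,3), (6,4), (6,5), (6,6), each with probability 1/36.
E[S | S + T ≥ 9] = (3 + 4 + 4 + 5 + 5 + 5 + 6 + 6 + 6 + 6) / 10 = 5.

5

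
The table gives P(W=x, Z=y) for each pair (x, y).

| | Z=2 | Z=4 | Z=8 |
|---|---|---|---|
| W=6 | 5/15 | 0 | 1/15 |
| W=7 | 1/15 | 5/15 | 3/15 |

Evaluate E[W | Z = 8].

P(Z = 8) = 4/15.
Σ W·P over the event = 6·(1/15) + 7·(3/15) = 9/5.
E[W | Z = 8] = (9/5) / (4/15) = 27/4.

27/4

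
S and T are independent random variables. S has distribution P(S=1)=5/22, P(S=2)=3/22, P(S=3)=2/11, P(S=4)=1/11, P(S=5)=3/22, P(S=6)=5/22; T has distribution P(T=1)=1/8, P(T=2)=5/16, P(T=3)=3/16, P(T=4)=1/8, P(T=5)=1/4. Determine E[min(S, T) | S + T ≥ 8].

P(S + T ≥ 8) = 125/352.
Summing min(S,T)·P(x,y) over outcomes with S + T ≥ 8 gives 221/176.
E[min(S, T) | S + T ≥ 8] = (221/176) / (125/352) = 442/125.

442/125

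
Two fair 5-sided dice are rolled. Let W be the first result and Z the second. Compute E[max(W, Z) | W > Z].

4

P(W > Z) = 2/5.
Summing max(W,Z)·P(x,y) over outcomes with W > Z gives 8/5.
E[max(W, Z) | W > Z] = (8/5) / (2/5) = 4.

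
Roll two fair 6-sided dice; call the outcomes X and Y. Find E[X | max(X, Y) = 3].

Outcomes with max(X, Y) = 3: (1,3), (2,3), (3,1), (3,2), (3,3), each with probability 1/36.
E[X | max(X, Y) = 3] = (1 + 2 + 3 + 3 + 3) / 5 = 12/5.

12/5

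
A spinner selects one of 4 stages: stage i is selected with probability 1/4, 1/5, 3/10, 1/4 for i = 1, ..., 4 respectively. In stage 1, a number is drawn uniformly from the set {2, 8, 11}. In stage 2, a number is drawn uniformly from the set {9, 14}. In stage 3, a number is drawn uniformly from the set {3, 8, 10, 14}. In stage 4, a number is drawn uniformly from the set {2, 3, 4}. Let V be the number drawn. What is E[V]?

297/40

E[V | stage 1] = (2+8+11)/3 = 7.
E[V | stage 2] = (9+14)/2 = 23/2.
E[V | stage 3] = (3+8+10+14)/4 = 35/4.
E[V | stage 4] = (2+3+4)/3 = 3.
By the law of total expectation,
E[V] = (1/4)·(7) + (1/5)·(23/2) + (3/10)·(35/4) + (1/4)·(3) = 297/40.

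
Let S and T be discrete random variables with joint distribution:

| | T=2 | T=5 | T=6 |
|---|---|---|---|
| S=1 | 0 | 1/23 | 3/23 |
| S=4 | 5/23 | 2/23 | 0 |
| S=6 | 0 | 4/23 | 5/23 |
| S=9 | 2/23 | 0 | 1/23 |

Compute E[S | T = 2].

P(T = 2) = 7/23.
Summing S·P(S=x,T=y) over the conditioning event gives 38/23.
E[S | T = 2] = (38/23) / (7/23) = 38/7.

38/7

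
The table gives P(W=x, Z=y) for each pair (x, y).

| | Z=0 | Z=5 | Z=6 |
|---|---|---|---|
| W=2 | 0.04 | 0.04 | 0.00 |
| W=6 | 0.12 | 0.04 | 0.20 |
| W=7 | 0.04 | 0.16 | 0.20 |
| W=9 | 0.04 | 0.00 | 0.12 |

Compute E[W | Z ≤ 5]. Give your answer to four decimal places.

P(Z ≤ 5) = 0.48.
Σ W·P over the event = 2·(0.04) + 2·(0.04) + 6·(0.12) + 6·(0.04) + 7·(0.04) + 7·(0.16) + 9·(0.04) = 2.88.
E[W | Z ≤ 5] = (2.88) / (0.48) = 6.0000.

6.0000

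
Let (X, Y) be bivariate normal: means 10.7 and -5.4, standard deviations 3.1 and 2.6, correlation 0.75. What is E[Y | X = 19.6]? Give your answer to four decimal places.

The regression of Y on X has slope ρ·σ_Y/σ_X and passes through (μ_X, μ_Y).
E[Y | X=19.6] = -5.4 + (0.75)·(2.6/3.1)·(19.6 − (10.7)) = -5.4 + (0.62903)·(8.9) = 0.1984.

0.1984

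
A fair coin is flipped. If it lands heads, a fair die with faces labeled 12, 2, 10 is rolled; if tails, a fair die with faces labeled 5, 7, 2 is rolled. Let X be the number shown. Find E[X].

19/3

E[X | heads] = (12+2+10)/3 = 8.
E[X | tails] = (5+7+2)/3 = 14/3.
By the law of total expectation,
E[X] = (1/2)·(8) + (1/2)·(14/3) = 19/3.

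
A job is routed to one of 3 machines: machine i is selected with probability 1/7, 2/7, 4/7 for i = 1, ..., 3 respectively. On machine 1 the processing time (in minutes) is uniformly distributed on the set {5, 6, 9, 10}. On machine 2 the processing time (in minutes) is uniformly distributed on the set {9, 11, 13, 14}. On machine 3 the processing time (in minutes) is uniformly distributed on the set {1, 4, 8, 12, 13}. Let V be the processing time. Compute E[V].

E[V | machine 1] = (5+6+9+10)/4 = 15/2.
E[V | machine 2] = (9+11+13+14)/4 = 47/4.
E[V | machine 3] = (1+4+8+12+13)/5 = 38/5.
By the law of total expectation,
E[V] = (1/7)·(15/2) + (2/7)·(47/4) + (4/7)·(38/5) = 307/35.

307/35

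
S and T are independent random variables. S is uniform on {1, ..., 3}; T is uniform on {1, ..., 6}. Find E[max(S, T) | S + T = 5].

Outcomes with S + T = 5: (1,4), (2,3), (3,2), each with probability 1/18.
E[max(S, T) | S + T = 5] = (4 + 3 + 3) / 3 = 10/3.

10/3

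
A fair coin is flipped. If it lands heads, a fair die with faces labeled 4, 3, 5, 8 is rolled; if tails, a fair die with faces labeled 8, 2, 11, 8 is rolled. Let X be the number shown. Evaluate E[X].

49/8

E[X | heads] = (4+3+5+8)/4 = 5.
E[X | tails] = (8+2+11+8)/4 = 29/4.
By the law of total expectation,
E[X] = (1/2)·(5) + (1/2)·(29/4) = 49/8.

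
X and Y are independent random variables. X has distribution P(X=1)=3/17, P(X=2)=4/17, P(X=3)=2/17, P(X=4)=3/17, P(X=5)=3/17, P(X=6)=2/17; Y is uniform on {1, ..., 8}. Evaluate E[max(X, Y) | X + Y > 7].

P(X + Y > 7) = 73/136.
Summing max(X,Y)·P(x,y) over outcomes with X + Y > 7 gives 469/136.
E[max(X, Y) | X + Y > 7] = (469/136) / (73/136) = 469/73.

469/73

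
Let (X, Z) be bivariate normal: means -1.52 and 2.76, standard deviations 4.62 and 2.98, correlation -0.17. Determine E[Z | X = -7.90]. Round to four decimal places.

3.4596

For a bivariate normal, E[Z | X=x] = μ_Z + ρ·(σ_Z/σ_X)·(x − μ_X).
E[Z | X=-7.90] = 2.76 + (-0.17)·(2.98/4.62)·(-7.90 − (-1.52)) = 2.76 + (-0.10965)·(-6.38) = 3.4596.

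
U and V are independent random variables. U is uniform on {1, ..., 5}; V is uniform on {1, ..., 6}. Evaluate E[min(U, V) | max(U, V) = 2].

4/3

Outcomes with max(U, V) = 2: (1,2), (2,1), (2,2), each with probability 1/30.
E[min(U, V) | max(U, V) = 2] = (1 + 1 + 2) / 3 = 4/3.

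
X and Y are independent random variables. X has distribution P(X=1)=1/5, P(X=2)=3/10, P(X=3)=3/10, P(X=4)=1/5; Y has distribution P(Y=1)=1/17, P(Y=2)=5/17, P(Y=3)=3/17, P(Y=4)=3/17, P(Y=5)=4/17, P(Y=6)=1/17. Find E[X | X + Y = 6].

31/12

P(X + Y = 6) = 18/85.
Summing X·P(x,y) over outcomes with X + Y = 6 gives 93/170.
E[X | X + Y = 6] = (93/170) / (18/85) = 31/12.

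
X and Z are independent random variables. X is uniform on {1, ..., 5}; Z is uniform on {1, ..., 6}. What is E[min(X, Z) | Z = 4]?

P(Z = 4) = 1/6.
Summing min(X,Z)·P(x,y) over outcomes with Z = 4 gives 7/15.
E[min(X, Z) | Z = 4] = (7/15) / (1/6) = 14/5.

14/5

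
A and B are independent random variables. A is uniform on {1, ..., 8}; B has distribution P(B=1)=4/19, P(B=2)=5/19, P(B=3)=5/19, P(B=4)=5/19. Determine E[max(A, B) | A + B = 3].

2

P(A + B = 3) = 9/152.
Summing max(A,B)·P(x,y) over outcomes with A + B = 3 gives 9/76.
E[max(A, B) | A + B = 3] = (9/76) / (9/152) = 2.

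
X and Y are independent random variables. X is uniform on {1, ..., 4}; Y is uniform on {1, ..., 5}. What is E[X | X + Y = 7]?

P(X + Y = 7) = 3/20.
Summing X·P(x,y) over outcomes with X + Y = 7 gives 9/20.
E[X | X + Y = 7] = (9/20) / (3/20) = 3.

3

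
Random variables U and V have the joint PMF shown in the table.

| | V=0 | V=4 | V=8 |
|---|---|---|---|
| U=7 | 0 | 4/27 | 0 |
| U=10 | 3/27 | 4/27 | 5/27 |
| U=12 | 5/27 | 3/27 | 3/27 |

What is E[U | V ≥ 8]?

P(V ≥ 8) = 8/27.
Σ U·P over the event = 10·(5/27) + 12·(3/27) = 86/27.
E[U | V ≥ 8] = (86/27) / (8/27) = 43/4.

43/4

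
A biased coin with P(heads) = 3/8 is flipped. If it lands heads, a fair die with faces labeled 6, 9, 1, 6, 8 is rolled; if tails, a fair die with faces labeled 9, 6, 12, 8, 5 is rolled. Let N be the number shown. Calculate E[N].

E[N | heads] = (6+9+1+6+8)/5 = 6.
E[N | tails] = (9+6+12+8+5)/5 = 8.
E[N] = (3/8)·(6) + (5/8)·(8) = 29/4.

29/4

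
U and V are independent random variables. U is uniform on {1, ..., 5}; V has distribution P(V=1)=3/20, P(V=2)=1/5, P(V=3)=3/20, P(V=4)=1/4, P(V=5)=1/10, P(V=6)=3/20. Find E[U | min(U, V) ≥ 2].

7/2

P(min(U, V) ≥ 2) = 17/25.
Summing U·P(x,y) over outcomes with min(U, V) ≥ 2 gives 119/50.
E[U | min(U, V) ≥ 2] = (119/50) / (17/25) = 7/2.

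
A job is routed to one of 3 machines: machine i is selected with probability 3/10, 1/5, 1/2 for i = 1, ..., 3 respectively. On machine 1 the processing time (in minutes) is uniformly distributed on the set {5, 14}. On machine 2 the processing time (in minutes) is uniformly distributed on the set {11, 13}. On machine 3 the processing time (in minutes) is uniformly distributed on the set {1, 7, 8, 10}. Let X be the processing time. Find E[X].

17/2

E[X | machine 1] = (5+14)/2 = 19/2.
E[X | machine 2] = (11+13)/2 = 12.
E[X | machine 3] = (1+7+8+10)/4 = 13/2.
E[X] = (3/10)·(19/2) + (1/5)·(12) + (1/2)·(13/2) = 17/2.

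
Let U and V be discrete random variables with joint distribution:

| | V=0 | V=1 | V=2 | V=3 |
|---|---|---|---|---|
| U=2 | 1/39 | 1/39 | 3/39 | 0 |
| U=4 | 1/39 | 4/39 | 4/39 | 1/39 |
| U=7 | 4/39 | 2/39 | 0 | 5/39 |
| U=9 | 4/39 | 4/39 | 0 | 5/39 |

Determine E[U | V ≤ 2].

P(V ≤ 2) = 28/39.
Summing U·P(U=x,V=y) over the conditioning event gives 160/39.
E[U | V ≤ 2] = (160/39) / (28/39) = 40/7.

40/7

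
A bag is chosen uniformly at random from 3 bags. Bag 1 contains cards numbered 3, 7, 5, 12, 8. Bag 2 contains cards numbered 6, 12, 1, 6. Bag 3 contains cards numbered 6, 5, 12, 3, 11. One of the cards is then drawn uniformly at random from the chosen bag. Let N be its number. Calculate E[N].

E[N | bag 1] = (3+7+5+12+8)/5 = 7.
E[N | bag 2] = (6+12+1+6)/4 = 25/4.
E[N | bag 3] = (6+5+12+3+11)/5 = 37/5.
E[N] = (1/3)·(7) + (1/3)·(25/4) + (1/3)·(37/5) = 413/60.

413/60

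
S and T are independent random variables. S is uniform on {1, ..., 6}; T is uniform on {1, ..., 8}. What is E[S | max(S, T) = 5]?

Outcomes with max(S, T) = 5: (1,5), (2,5), (3,5), (4,5), (5,1), (5,2), (5,3), (5,4), (5,5), each with probability 1/48.
E[S | max(S, T) = 5] = (1 + 2 + 3 + 4 + 5 + 5 + 5 + 5 + 5) / 9 = 35/9.

35/9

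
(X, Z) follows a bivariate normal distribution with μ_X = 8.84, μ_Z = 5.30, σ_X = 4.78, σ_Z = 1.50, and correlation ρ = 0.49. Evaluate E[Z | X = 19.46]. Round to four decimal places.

6.9330

E[Z | X=x] = μ_Z + ρ(σ_Z/σ_X)(x − μ_X) for jointly normal variables.
E[Z | X=19.46] = 5.30 + (0.49)·(1.50/4.78)·(19.46 − (8.84)) = 5.30 + (0.15377)·(10.62) = 6.9330.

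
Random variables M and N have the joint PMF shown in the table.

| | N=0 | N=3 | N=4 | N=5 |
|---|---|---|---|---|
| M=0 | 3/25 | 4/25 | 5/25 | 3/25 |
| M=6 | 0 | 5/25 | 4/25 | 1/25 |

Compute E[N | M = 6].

18/5

P(M = 6) = 2/5.
Σ N·P over the event = 3·(5/25) + 4·(4/25) + 5·(1/25) = 36/25.
E[N | M = 6] = (36/25) / (2/5) = 18/5.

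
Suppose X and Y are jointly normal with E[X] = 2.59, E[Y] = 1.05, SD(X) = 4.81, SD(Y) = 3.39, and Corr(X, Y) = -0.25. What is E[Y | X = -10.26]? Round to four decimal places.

E[Y | X=x] = μ_Y + ρ(σ_Y/σ_X)(x − μ_X) for jointly normal variables.
E[Y | X=-10.26] = 1.05 + (-0.25)·(3.39/4.81)·(-10.26 − (2.59)) = 1.05 + (-0.176195)·(-12.85) = 3.3141.

3.3141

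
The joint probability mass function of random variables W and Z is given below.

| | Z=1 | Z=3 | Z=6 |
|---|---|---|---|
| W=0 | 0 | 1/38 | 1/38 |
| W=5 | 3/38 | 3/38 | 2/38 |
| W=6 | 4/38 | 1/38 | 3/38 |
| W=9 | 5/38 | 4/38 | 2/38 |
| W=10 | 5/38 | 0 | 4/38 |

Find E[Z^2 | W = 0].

45/2

P(W = 0) = 1/19.
Σ Z^2·P over the event = 9·(1/38) + 36·(1/38) = 45/38.
E[Z^2 | W = 0] = (45/38) / (1/19) = 45/2.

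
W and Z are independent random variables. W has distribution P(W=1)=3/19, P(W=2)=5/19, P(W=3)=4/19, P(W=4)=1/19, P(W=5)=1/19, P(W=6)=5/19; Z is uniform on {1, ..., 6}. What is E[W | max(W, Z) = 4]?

41/16

P(max(W, Z) = 4) = 8/57.
Summing W·P(x,y) over outcomes with max(W, Z) = 4 gives 41/114.
E[W | max(W, Z) = 4] = (41/114) / (8/57) = 41/16.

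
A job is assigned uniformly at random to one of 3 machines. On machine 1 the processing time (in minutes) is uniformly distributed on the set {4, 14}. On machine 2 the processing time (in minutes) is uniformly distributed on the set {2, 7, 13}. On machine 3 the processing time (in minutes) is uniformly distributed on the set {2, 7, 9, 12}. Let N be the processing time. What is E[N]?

143/18

E[N | machine 1] = (4+14)/2 = 9.
E[N | machine 2] = (2+7+13)/3 = 22/3.
E[N | machine 3] = (2+7+9+12)/4 = 15/2.
By the law of total expectation,
E[N] = (1/3)·(9) + (1/3)·(22/3) + (1/3)·(15/2) = 143/18.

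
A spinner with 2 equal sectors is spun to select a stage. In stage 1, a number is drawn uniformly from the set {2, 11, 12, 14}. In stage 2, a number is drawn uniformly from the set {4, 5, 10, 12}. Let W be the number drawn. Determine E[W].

35/4

E[W | stage 1] = (2+11+12+14)/4 = 39/4.
E[W | stage 2] = (4+5+10+12)/4 = 31/4.
E[W] = (1/2)·(39/4) + (1/2)·(31/4) = 35/4.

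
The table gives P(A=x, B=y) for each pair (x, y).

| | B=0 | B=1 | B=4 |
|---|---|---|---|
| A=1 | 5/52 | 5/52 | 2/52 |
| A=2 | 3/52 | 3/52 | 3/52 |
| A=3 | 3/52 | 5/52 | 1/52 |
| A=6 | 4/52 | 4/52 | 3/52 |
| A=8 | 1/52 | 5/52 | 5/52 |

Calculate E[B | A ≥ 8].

25/11

P(A ≥ 8) = 11/52.
Σ B·P over the event = 0·(1/52) + 1·(5/52) + 4·(5/52) = 25/52.
E[B | A ≥ 8] = (25/52) / (11/52) = 25/11.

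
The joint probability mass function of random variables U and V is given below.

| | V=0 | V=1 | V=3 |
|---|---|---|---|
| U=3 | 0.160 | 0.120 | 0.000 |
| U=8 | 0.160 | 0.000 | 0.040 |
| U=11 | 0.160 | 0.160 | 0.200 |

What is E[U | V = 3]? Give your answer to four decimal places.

P(V = 3) = 0.240.
Σ U·P over the event = 8·(0.040) + 11·(0.200) = 2.520.
E[U | V = 3] = (2.520) / (0.240) = 10.5000.

10.5000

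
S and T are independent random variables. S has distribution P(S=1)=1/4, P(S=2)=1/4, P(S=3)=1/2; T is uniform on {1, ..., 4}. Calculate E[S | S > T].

P(S > T) = 5/16.
Summing S·P(x,y) over outcomes with S > T gives 7/8.
E[S | S > T] = (7/8) / (5/16) = 14/5.

14/5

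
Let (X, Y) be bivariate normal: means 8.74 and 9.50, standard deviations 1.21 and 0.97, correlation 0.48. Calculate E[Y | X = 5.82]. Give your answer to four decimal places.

For a bivariate normal, E[Y | X=x] = μ_Y + ρ·(σ_Y/σ_X)·(x − μ_X).
E[Y | X=5.82] = 9.50 + (0.48)·(0.97/1.21)·(5.82 − (8.74)) = 9.50 + (0.38479)·(-2.92) = 8.3764.

8.3764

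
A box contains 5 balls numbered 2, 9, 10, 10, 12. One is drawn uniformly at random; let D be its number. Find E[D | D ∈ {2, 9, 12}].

P(D ∈ {2, 9, 12}) = 3/5.
Σ over the event: 2·1/5 + 9·1/5 + 12·1/5 = 23/5.
E[D | D ∈ {2, 9, 12}] = (23/5) / (3/5) = 23/3.

23/3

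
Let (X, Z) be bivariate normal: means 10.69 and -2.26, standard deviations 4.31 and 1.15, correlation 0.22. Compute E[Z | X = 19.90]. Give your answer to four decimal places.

The regression of Z on X has slope ρ·σ_Z/σ_X and passes through (μ_X, μ_Z).
E[Z | X=19.90] = -2.26 + (0.22)·(1.15/4.31)·(19.90 − (10.69)) = -2.26 + (0.058701)·(9.21) = -1.7194.

-1.7194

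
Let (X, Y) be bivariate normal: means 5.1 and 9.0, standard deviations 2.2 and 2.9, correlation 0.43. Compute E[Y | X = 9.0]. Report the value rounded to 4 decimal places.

The regression of Y on X has slope ρ·σ_Y/σ_X and passes through (μ_X, μ_Y).
E[Y | X=9.0] = 9.0 + (0.43)·(2.9/2.2)·(9.0 − (5.1)) = 9.0 + (0.56682)·(3.9) = 11.2106.

11.2106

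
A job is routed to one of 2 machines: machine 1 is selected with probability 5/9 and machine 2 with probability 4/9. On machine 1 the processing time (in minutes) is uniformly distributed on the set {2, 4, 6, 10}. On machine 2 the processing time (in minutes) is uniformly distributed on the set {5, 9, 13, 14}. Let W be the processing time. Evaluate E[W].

E[W | machine 1] = (2+4+6+10)/4 = 11/2.
E[W | machine 2] = (5+9+13+14)/4 = 41/4.
E[W] = (5/9)·(11/2) + (4/9)·(41/4) = 137/18.

137/18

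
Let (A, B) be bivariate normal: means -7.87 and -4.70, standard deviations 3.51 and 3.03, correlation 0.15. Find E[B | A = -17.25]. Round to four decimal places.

-5.9146

E[B | A=x] = μ_B + ρ(σ_B/σ_A)(x − μ_A) for jointly normal variables.
E[B | A=-17.25] = -4.70 + (0.15)·(3.03/3.51)·(-17.25 − (-7.87)) = -4.70 + (0.12949)·(-9.38) = -5.9146.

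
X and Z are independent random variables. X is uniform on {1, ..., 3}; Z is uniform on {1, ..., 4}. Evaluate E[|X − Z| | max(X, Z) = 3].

6/5

Outcomes with max(X, Z) = 3: (1,3), (2,3), (3,1), (3,2), (3,3), each with probability 1/12.
E[|X − Z| | max(X, Z) = 3] = (2 + 1 + 2 + 1 + 0) / 5 = 6/5.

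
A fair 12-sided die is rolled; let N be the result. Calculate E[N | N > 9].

Given N > 9, N is equally likely to be any of {10, 11, 12}.
E[N | N > 9] = (10 + 11 + 12) / 3 = 11.

11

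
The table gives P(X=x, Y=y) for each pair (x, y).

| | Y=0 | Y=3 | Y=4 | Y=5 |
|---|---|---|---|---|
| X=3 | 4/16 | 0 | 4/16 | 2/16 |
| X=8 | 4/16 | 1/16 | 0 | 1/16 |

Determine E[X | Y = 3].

P(Y = 3) = 1/16.
Σ X·P over the event = 8·(1/16) = 1/2.
E[X | Y = 3] = (1/2) / (1/16) = 8.

8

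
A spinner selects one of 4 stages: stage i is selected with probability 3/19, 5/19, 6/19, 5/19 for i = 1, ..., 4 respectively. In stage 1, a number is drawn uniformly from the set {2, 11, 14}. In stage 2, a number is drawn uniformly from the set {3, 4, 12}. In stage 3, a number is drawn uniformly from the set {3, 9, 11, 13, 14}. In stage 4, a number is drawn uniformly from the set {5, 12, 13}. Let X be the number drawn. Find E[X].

506/57

E[X | stage 1] = (2+11+14)/3 = 9.
E[X | stage 2] = (3+4+12)/3 = 19/3.
E[X | stage 3] = (3+9+11+13+14)/5 = 10.
E[X | stage 4] = (5+12+13)/3 = 10.
By the law of total expectation,
E[X] = (3/19)·(9) + (5/19)·(19/3) + (6/19)·(10) + (5/19)·(10) = 506/57.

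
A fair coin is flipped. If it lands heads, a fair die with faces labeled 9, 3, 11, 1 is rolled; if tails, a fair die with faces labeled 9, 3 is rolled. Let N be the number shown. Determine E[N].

E[N | heads] = (9+3+11+1)/4 = 6.
E[N | tails] = (9+3)/2 = 6.
E[N] = (1/2)·(6) + (1/2)·(6) = 6.

6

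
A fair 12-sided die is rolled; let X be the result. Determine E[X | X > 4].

Given X > 4, X is equally likely to be any of {5, 6, 7, 8, 9, 10, 11, 12}.
E[X | X > 4] = (5 + 6 + 7 + 8 + 9 + 10 + 11 + 12) / 8 = 17/2.

17/2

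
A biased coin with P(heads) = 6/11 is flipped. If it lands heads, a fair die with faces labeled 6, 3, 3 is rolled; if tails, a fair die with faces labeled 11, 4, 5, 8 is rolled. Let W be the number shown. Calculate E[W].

E[W | heads] = (6+3+3)/3 = 4.
E[W | tails] = (11+4+5+8)/4 = 7.
E[W] = (6/11)·(4) + (5/11)·(7) = 59/11.

59/11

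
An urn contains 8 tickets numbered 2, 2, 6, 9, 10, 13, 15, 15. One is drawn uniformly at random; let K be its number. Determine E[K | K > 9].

P(K > 9) = 1/2.
Σ over the event: 10·1/8 + 13·1/8 + 15·1/4 = 53/8.
E[K | K > 9] = (53/8) / (1/2) = 53/4.

53/4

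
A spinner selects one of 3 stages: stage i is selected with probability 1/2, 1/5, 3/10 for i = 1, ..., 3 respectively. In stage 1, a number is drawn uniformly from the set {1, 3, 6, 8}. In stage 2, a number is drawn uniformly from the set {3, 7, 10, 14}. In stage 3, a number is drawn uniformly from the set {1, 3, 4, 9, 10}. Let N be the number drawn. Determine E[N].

E[N | stage 1] = (1+3+6+8)/4 = 9/2.
E[N | stage 2] = (3+7+10+14)/4 = 17/2.
E[N | stage 3] = (1+3+4+9+10)/5 = 27/5.
By the law of total expectation,
E[N] = (1/2)·(9/2) + (1/5)·(17/2) + (3/10)·(27/5) = 557/100.

557/100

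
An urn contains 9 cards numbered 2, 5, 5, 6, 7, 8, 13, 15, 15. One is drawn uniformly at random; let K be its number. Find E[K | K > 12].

P(K > 12) = 1/3.
Σ over the event: 13·1/9 + 15·2/9 = 43/9.
E[K | K > 12] = (43/9) / (1/3) = 43/3.

43/3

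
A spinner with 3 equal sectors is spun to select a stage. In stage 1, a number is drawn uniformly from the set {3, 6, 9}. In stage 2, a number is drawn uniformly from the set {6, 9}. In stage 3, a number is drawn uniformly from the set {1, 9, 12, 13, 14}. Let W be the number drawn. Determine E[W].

E[W | stage 1] = (3+6+9)/3 = 6.
E[W | stage 2] = (6+9)/2 = 15/2.
E[W | stage 3] = (1+9+12+13+14)/5 = 49/5.
By the law of total expectation,
E[W] = (1/3)·(6) + (1/3)·(15/2) + (1/3)·(49/5) = 233/30.

233/30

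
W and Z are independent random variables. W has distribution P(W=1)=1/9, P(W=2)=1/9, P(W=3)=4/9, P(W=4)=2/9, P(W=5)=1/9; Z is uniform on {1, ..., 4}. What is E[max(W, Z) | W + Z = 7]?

29/7

P(W + Z = 7) = 7/36.
Summing max(W,Z)·P(x,y) over outcomes with W + Z = 7 gives 29/36.
E[max(W, Z) | W + Z = 7] = (29/36) / (7/36) = 29/7.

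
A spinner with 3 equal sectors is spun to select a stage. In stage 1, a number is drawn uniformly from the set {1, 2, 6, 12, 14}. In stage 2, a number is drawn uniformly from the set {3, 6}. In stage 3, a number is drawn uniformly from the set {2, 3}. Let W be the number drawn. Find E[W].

14/3

E[W | stage 1] = (1+2+6+12+14)/5 = 7.
E[W | stage 2] = (3+6)/2 = 9/2.
E[W | stage 3] = (2+3)/2 = 5/2.
By the law of total expectation,
E[W] = (1/3)·(7) + (1/3)·(9/2) + (1/3)·(5/2) = 14/3.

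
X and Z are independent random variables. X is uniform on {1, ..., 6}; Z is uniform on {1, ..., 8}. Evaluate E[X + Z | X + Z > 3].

376/45

P(X + Z > 3) = 15/16.
Summing (X+Z)·P(x,y) over outcomes with X + Z > 3 gives 47/6.
E[X + Z | X + Z > 3] = (47/6) / (15/16) = 376/45.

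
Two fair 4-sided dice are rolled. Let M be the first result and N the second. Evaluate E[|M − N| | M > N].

P(M > N) = 3/8.
Summing |M−N|·P(x,y) over outcomes with M > N gives 5/8.
E[|M − N| | M > N] = (5/8) / (3/8) = 5/3.

5/3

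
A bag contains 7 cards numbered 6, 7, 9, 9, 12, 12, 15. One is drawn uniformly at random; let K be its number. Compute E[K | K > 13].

15

P(K > 13) = 1/7.
Σ over the event: 15·1/7 = 15/7.
E[K | K > 13] = (15/7) / (1/7) = 15.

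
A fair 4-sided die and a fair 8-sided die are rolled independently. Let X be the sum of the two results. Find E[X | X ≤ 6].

P(X ≤ 6) = 7/16.
Σ over the event: 2·1/32 + 3·1/16 + 4·3/32 + 5·1/8 + 6·1/8 = 2.
E[X | X ≤ 6] = (2) / (7/16) = 32/7.

32/7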